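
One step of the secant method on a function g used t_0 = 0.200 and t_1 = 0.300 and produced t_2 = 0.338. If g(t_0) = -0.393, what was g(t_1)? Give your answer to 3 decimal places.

-0.108

The secant line through (0.200, -0.393) and (0.300, g(t_1)) crosses zero at t_2 = 0.338.
So (0.200, -0.393), (0.300, g(t_1)), (0.338, 0) are collinear:
g(t_1) = -0.393 · (0.300 − 0.338) / (0.200 − 0.338) = -0.393 · (-0.03800)/(-0.13800) = -0.10822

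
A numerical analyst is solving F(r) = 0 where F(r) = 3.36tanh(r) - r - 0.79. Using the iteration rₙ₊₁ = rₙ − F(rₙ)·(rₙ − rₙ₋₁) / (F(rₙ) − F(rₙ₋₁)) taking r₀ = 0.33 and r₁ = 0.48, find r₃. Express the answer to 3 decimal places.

0.355

F(0.33) = -0.04977, F(0.48) = 0.22938
r₂ = 0.48000 − 0.22938·(0.48000 − 0.33000) / (0.22938 − (-0.04977)) = 0.48000 − (0.03441)/(0.27915) = 0.35674
F(0.35674) = 0.00353
r₃ = 0.35674 − 0.00353·(0.35674 − 0.48000) / (0.00353 − 0.22938) = 0.35674 − (-0.00043)/(-0.22585) = 0.35482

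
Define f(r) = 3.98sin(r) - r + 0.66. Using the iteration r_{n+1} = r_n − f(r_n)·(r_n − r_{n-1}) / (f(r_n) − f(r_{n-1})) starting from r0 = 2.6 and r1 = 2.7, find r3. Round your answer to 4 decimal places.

f(2.6) = 0.111695, f(2.7) = -0.339028
r2 = 2.700000 − (-0.339028)·(2.700000 − 2.600000) / (-0.339028 − 0.111695) = 2.700000 − (-0.033903)/(-0.450724) = 2.624781
f(2.624781) = 0.001778
r3 = 2.624781 − 0.001778·(2.624781 − 2.700000) / (0.001778 − (-0.339028)) = 2.624781 − (-0.000134)/(0.340806) = 2.625174

2.6252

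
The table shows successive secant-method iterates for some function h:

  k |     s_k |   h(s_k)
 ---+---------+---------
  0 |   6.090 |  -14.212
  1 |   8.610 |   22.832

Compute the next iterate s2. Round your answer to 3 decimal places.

7.057

s2 = 8.610 − 22.832·(8.610 − 6.090) / (22.832 − (-14.212))
   = 8.610 − (57.53664)/(37.04400) = 7.05680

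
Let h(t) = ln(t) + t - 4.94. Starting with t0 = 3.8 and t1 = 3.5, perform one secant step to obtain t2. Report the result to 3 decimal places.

h(3.8) = 0.19500, h(3.5) = -0.18724
t2 = 3.50000 − (-0.18724)·(3.50000 − 3.80000) / (-0.18724 − 0.19500) = 3.50000 − (0.05617)/(-0.38224) = 3.64695

3.647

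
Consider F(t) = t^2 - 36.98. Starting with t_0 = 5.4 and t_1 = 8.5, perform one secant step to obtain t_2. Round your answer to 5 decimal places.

F(5.4) = -7.8200000, F(8.5) = 35.2700000
t_2 = 8.5000000 − 35.2700000·(8.5000000 − 5.4000000) / (35.2700000 − (-7.8200000)) = 8.5000000 − (109.3370000)/(43.0900000) = 5.9625899

5.96259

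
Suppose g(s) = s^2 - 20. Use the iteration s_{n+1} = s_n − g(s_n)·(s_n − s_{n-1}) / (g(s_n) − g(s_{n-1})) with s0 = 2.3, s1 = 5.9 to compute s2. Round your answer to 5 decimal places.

4.09390

g(2.3) = -14.7100000, g(5.9) = 14.8100000
s2 = 5.9000000 − 14.8100000·(5.9000000 − 2.3000000) / (14.8100000 − (-14.7100000)) = 5.9000000 − (53.3160000)/(29.5200000) = 4.0939024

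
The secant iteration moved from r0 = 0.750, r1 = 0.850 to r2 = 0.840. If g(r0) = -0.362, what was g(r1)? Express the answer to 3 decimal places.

0.040

The secant line through (0.750, -0.362) and (0.850, g(r1)) crosses zero at r2 = 0.840.
So (0.750, -0.362), (0.850, g(r1)), (0.840, 0) are collinear:
g(r1) = -0.362 · (0.850 − 0.840) / (0.750 − 0.840) = -0.362 · (0.01000)/(-0.09000) = 0.04022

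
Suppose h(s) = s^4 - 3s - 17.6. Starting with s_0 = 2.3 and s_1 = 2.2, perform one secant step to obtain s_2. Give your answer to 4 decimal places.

h(2.3) = 3.484100, h(2.2) = -0.774400
s_2 = 2.200000 − (-0.774400)·(2.200000 − 2.300000) / (-0.774400 − 3.484100) = 2.200000 − (0.077440)/(-4.258500) = 2.218185

2.2182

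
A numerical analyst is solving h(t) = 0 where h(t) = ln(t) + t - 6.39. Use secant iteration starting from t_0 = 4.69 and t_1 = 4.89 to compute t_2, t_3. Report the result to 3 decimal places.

h(4.69) = -0.15457, h(4.89) = 0.08719
t_2 = 4.89000 − 0.08719·(4.89000 − 4.69000) / (0.08719 − (-0.15457)) = 4.89000 − (0.01744)/(0.24176) = 4.81787
h(4.81787) = 0.00020
t_3 = 4.81787 − 0.00020·(4.81787 − 4.89000) / (0.00020 − 0.08719) = 4.81787 − (-0.00001)/(-0.08699) = 4.81770

4.818, 4.818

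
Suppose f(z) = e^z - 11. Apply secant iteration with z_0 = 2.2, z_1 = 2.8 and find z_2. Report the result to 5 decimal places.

2.35971

f(2.2) = -1.9749865, f(2.8) = 5.4446468
z_2 = 2.8000000 − 5.4446468·(2.8000000 − 2.2000000) / (5.4446468 − (-1.9749865)) = 2.8000000 − (3.2667881)/(7.4196333) = 2.3597103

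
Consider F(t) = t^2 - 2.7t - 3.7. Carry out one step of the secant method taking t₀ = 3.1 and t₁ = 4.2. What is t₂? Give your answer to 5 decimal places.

3.63478

F(3.1) = -2.4600000, F(4.2) = 2.6000000
t₂ = 4.2000000 − 2.6000000·(4.2000000 − 3.1000000) / (2.6000000 − (-2.4600000)) = 4.2000000 − (2.8600000)/(5.0600000) = 3.6347826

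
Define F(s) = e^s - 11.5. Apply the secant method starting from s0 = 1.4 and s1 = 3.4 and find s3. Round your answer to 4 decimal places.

F(1.4) = -7.444800, F(3.4) = 18.464100
s2 = 3.400000 − 18.464100·(3.400000 − 1.400000) / (18.464100 − (-7.444800)) = 3.400000 − (36.928200)/(25.908900) = 1.974691
F(1.974691) = -4.295610
s3 = 1.974691 − (-4.295610)·(1.974691 − 3.400000) / (-4.295610 − 18.464100) = 1.974691 − (6.122574)/(-22.759710) = 2.243700

2.2437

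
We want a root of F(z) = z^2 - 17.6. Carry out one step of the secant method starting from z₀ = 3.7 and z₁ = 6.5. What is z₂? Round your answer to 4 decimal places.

4.0833

F(3.7) = -3.910000, F(6.5) = 24.650000
z₂ = 6.500000 − 24.650000·(6.500000 − 3.700000) / (24.650000 − (-3.910000)) = 6.500000 − (69.020000)/(28.560000) = 4.083333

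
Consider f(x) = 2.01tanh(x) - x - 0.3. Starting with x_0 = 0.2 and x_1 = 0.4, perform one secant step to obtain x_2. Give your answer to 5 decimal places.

0.32370

f(0.2) = -0.1032756, f(0.4) = 0.0636974
x_2 = 0.4000000 − 0.0636974·(0.4000000 − 0.2000000) / (0.0636974 − (-0.1032756)) = 0.4000000 − (0.0127395)/(0.1669730) = 0.3237033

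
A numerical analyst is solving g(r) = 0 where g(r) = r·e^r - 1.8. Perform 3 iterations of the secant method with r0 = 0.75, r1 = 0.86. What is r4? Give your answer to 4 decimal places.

0.8049

g(0.75) = -0.212250, g(0.86) = 0.232318
r2 = 0.860000 − 0.232318·(0.860000 − 0.750000) / (0.232318 − (-0.212250)) = 0.860000 − (0.025555)/(0.444568) = 0.802517
g(0.802517) = -0.009463
r3 = 0.802517 − (-0.009463)·(0.802517 − 0.860000) / (-0.009463 − 0.232318) = 0.802517 − (0.000544)/(-0.241782) = 0.804767
g(0.804767) = -0.000399
r4 = 0.804767 − (-0.000399)·(0.804767 − 0.802517) / (-0.000399 − (-0.009463)) = 0.804767 − (-0.000001)/(0.009064) = 0.804866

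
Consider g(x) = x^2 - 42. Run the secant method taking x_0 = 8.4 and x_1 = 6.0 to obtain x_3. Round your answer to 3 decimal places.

g(8.4) = 28.56000, g(6.0) = -6.00000
x_2 = 6.00000 − (-6.00000)·(6.00000 − 8.40000) / (-6.00000 − 28.56000) = 6.00000 − (14.40000)/(-34.56000) = 6.41667
g(6.41667) = -0.82639
x_3 = 6.41667 − (-0.82639)·(6.41667 − 6.00000) / (-0.82639 − (-6.00000)) = 6.41667 − (-0.34433)/(5.17361) = 6.48322

6.483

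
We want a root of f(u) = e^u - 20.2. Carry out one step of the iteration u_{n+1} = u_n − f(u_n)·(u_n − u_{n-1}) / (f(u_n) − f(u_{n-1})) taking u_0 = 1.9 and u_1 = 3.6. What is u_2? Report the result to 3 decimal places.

2.668

f(1.9) = -13.51411, f(3.6) = 16.39823
u_2 = 3.60000 − 16.39823·(3.60000 − 1.90000) / (16.39823 − (-13.51411)) = 3.60000 − (27.87700)/(29.91234) = 2.66804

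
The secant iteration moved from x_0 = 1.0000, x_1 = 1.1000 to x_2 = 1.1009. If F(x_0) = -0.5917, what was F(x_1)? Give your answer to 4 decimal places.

The secant line through (1.0000, -0.5917) and (1.1000, F(x_1)) crosses zero at x_2 = 1.1009.
So (1.0000, -0.5917), (1.1000, F(x_1)), (1.1009, 0) are collinear:
F(x_1) = -0.5917 · (1.1000 − 1.1009) / (1.0000 − 1.1009) = -0.5917 · (-0.000900)/(-0.100900) = -0.005278

-0.0053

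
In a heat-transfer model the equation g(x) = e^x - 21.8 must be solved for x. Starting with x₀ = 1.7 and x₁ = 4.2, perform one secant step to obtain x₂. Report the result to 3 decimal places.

g(1.7) = -16.32605, g(4.2) = 44.88633
x₂ = 4.20000 − 44.88633·(4.20000 − 1.70000) / (44.88633 − (-16.32605)) = 4.20000 − (112.21583)/(61.21238) = 2.36678

2.367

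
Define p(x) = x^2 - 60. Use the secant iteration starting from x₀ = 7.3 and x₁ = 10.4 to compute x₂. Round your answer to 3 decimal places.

p(7.3) = -6.71000, p(10.4) = 48.16000
x₂ = 10.40000 − 48.16000·(10.40000 − 7.30000) / (48.16000 − (-6.71000)) = 10.40000 − (149.29600)/(54.87000) = 7.67910

7.679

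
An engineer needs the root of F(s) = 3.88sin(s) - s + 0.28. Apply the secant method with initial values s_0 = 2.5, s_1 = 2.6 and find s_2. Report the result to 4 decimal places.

F(2.5) = 0.102072, F(2.6) = -0.319855
s_2 = 2.600000 − (-0.319855)·(2.600000 − 2.500000) / (-0.319855 − 0.102072) = 2.600000 − (-0.031985)/(-0.421927) = 2.524192

2.5242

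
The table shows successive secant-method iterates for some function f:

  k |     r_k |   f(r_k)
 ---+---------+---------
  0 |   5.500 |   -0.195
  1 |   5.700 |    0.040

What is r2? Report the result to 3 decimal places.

r2 = 5.700 − 0.040·(5.700 − 5.500) / (0.040 − (-0.195))
   = 5.700 − (0.00800)/(0.23500) = 5.66596

5.666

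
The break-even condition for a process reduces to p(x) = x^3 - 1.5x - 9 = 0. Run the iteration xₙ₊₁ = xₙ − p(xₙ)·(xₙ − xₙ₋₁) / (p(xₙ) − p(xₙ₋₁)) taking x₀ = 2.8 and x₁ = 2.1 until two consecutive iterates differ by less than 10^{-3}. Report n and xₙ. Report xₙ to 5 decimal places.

p(2.8) = 8.7520000, p(2.1) = -2.8890000
x₂ = 2.1000000 − (-2.8890000)·(-0.7000000)/(-11.6410000) = 2.2737222;  |Δ| = 0.1737222
p(2.2737222) = -0.6558657
x₃ = 2.2737222 − (-0.6558657)·(0.1737222)/(2.2331343) = 2.3247439;  |Δ| = 0.0510218
p(2.3247439) = 0.0768102
x₄ = 2.3247439 − 0.0768102·(0.0510218)/(0.7326758) = 2.3193951;  |Δ| = 0.0053489
p(2.3193951) = -0.0016900
x₅ = 2.3193951 − (-0.0016900)·(-0.0053489)/(-0.0785002) = 2.3195102;  |Δ| = 0.0001152
|x₅ − x₄| = 0.0001152 < 10^{-3}

n = 5, xₙ = 2.31951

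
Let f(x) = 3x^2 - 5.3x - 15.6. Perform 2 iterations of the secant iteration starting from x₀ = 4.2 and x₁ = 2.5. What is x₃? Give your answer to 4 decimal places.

f(4.2) = 15.060000, f(2.5) = -10.100000
x₂ = 2.500000 − (-10.100000)·(2.500000 − 4.200000) / (-10.100000 − 15.060000) = 2.500000 − (17.170000)/(-25.160000) = 3.182432
f(3.182432) = -2.083263
x₃ = 3.182432 − (-2.083263)·(3.182432 − 2.500000) / (-2.083263 − (-10.100000)) = 3.182432 − (-1.421686)/(8.016737) = 3.359772

3.3598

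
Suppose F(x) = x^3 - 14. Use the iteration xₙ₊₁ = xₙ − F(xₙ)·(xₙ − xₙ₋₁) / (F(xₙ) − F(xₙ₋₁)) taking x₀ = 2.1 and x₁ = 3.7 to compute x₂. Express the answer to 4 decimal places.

2.2832

F(2.1) = -4.739000, F(3.7) = 36.653000
x₂ = 3.700000 − 36.653000·(3.700000 − 2.100000) / (36.653000 − (-4.739000)) = 3.700000 − (58.644800)/(41.392000) = 2.283185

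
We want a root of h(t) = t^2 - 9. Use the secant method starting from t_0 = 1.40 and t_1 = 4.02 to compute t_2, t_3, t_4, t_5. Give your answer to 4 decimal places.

h(1.40) = -7.040000, h(4.02) = 7.160400
t_2 = 4.020000 − 7.160400·(4.020000 − 1.400000) / (7.160400 − (-7.040000)) = 4.020000 − (18.760248)/(14.200400) = 2.698893
h(2.698893) = -1.715977
t_3 = 2.698893 − (-1.715977)·(2.698893 − 4.020000) / (-1.715977 − 7.160400) = 2.698893 − (2.266989)/(-8.876377) = 2.954289
h(2.954289) = -0.272178
t_4 = 2.954289 − (-0.272178)·(2.954289 − 2.698893) / (-0.272178 − (-1.715977)) = 2.954289 − (-0.069513)/(1.443799) = 3.002435
h(3.002435) = 0.014614
t_5 = 3.002435 − 0.014614·(3.002435 − 2.954289) / (0.014614 − (-0.272178)) = 3.002435 − (0.000704)/(0.286792) = 2.999981

2.6989, 2.9543, 3.0024, 3.0000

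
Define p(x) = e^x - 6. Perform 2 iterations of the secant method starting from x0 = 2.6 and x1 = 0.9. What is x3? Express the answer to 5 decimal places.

p(2.6) = 7.4637380, p(0.9) = -3.5403969
x2 = 0.9000000 − (-3.5403969)·(0.9000000 − 2.6000000) / (-3.5403969 − 7.4637380) = 0.9000000 − (6.0186747)/(-11.0041349) = 1.4469466
p(1.4469466) = -1.7498824
x3 = 1.4469466 − (-1.7498824)·(1.4469466 − 0.9000000) / (-1.7498824 − (-3.5403969)) = 1.4469466 − (-0.9570923)/(1.7905145) = 1.9814815

1.98148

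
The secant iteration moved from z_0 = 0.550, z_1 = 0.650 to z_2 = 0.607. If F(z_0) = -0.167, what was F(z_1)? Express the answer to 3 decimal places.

The secant line through (0.550, -0.167) and (0.650, F(z_1)) crosses zero at z_2 = 0.607.
So (0.550, -0.167), (0.650, F(z_1)), (0.607, 0) are collinear:
F(z_1) = -0.167 · (0.650 − 0.607) / (0.550 − 0.607) = -0.167 · (0.04300)/(-0.05700) = 0.12598

0.126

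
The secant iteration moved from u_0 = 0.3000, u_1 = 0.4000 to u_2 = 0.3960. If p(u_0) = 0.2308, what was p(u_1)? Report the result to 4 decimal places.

The secant line through (0.3000, 0.2308) and (0.4000, p(u_1)) crosses zero at u_2 = 0.3960.
So (0.3000, 0.2308), (0.4000, p(u_1)), (0.3960, 0) are collinear:
p(u_1) = 0.2308 · (0.4000 − 0.3960) / (0.3000 − 0.3960) = 0.2308 · (0.004000)/(-0.096000) = -0.009617

-0.0096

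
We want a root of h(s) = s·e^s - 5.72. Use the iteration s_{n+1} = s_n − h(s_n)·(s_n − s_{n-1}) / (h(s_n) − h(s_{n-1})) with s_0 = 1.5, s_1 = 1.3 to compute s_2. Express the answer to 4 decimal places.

h(1.5) = 1.002534, h(1.3) = -0.949914
s_2 = 1.300000 − (-0.949914)·(1.300000 − 1.500000) / (-0.949914 − 1.002534) = 1.300000 − (0.189983)/(-1.952448) = 1.397305

1.3973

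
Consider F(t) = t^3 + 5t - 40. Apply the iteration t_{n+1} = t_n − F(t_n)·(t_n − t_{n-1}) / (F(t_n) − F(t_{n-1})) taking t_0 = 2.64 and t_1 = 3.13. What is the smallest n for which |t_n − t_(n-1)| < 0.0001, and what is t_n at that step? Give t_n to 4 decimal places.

F(2.64) = -8.400256, F(3.13) = 6.314297
t_2 = 3.130000 − 6.314297·(0.490000)/(14.714553) = 2.919732;  |Δ| = 0.210268
F(2.919732) = -0.511119
t_3 = 2.919732 − (-0.511119)·(-0.210268)/(-6.825416) = 2.935477;  |Δ| = 0.015746
F(2.935477) = -0.027521
t_4 = 2.935477 − (-0.027521)·(0.015746)/(0.483598) = 2.936374;  |Δ| = 0.000896
F(2.936374) = 0.000131
t_5 = 2.936374 − 0.000131·(0.000896)/(0.027652) = 2.936369;  |Δ| = 0.000004
|t_5 − t_4| = 0.000004 < 0.0001

n = 5, t_n = 2.9364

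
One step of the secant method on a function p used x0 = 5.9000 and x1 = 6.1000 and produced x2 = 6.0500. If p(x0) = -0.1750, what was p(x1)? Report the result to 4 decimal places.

0.0583

The secant line through (5.9000, -0.1750) and (6.1000, p(x1)) crosses zero at x2 = 6.0500.
So (5.9000, -0.1750), (6.1000, p(x1)), (6.0500, 0) are collinear:
p(x1) = -0.1750 · (6.1000 − 6.0500) / (5.9000 − 6.0500) = -0.1750 · (0.050000)/(-0.150000) = 0.058333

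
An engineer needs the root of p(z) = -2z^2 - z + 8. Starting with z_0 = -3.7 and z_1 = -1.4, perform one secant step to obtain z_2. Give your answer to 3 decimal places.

-1.996

p(-3.7) = -15.68000, p(-1.4) = 5.48000
z_2 = -1.40000 − 5.48000·(-1.40000 − (-3.70000)) / (5.48000 − (-15.68000)) = -1.40000 − (12.60400)/(21.16000) = -1.99565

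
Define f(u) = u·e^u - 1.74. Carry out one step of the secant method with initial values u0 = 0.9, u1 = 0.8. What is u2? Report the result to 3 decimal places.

f(0.9) = 0.47364, f(0.8) = 0.04043
u2 = 0.80000 − 0.04043·(0.80000 − 0.90000) / (0.04043 − 0.47364) = 0.80000 − (-0.00404)/(-0.43321) = 0.79067

0.791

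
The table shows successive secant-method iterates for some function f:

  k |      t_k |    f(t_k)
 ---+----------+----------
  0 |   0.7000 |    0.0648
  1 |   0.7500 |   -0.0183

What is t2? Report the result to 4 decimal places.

0.7390

t2 = 0.7500 − (-0.0183)·(0.7500 − 0.7000) / (-0.0183 − 0.0648)
   = 0.7500 − (-0.000915)/(-0.083100) = 0.738989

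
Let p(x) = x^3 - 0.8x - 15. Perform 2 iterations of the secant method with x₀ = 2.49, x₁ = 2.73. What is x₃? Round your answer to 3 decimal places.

p(2.49) = -1.55375, p(2.73) = 3.16242
x₂ = 2.73000 − 3.16242·(2.73000 − 2.49000) / (3.16242 − (-1.55375)) = 2.73000 − (0.75898)/(4.71617) = 2.56907
p(2.56907) = -0.09911
x₃ = 2.56907 − (-0.09911)·(2.56907 − 2.73000) / (-0.09911 − 3.16242) = 2.56907 − (0.01595)/(-3.26153) = 2.57396

2.574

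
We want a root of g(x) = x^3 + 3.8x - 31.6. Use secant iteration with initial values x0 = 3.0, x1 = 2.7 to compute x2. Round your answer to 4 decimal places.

g(3.0) = 6.800000, g(2.7) = -1.657000
x2 = 2.700000 − (-1.657000)·(2.700000 − 3.000000) / (-1.657000 − 6.800000) = 2.700000 − (0.497100)/(-8.457000) = 2.758780

2.7588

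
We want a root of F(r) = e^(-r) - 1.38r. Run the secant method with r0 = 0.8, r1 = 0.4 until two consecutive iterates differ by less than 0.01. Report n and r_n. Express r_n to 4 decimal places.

F(0.8) = -0.654671, F(0.4) = 0.118320
r2 = 0.400000 − 0.118320·(-0.400000)/(0.772991) = 0.461227;  |Δ| = 0.061227
F(0.461227) = -0.005984
r3 = 0.461227 − (-0.005984)·(0.061227)/(-0.124304) = 0.458280;  |Δ| = 0.002947
|r3 − r2| = 0.002947 < 0.01

n = 3, r_n = 0.4583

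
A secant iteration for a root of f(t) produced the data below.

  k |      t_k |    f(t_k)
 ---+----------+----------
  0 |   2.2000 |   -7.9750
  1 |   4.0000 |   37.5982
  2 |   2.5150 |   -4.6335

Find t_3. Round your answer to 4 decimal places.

2.6779

t_3 = 2.5150 − (-4.6335)·(2.5150 − 4.0000) / (-4.6335 − 37.5982)
   = 2.5150 − (6.880747)/(-42.231700) = 2.677928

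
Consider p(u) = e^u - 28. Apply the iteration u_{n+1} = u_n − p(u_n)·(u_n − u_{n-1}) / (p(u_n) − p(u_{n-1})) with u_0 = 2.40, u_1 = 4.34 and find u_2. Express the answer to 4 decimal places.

2.9014

p(2.40) = -16.976824, p(4.34) = 48.707539
u_2 = 4.340000 − 48.707539·(4.340000 − 2.400000) / (48.707539 − (-16.976824)) = 4.340000 − (94.492626)/(65.684363) = 2.901414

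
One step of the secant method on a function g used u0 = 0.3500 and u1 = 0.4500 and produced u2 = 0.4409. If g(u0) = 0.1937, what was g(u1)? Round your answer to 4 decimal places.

The secant line through (0.3500, 0.1937) and (0.4500, g(u1)) crosses zero at u2 = 0.4409.
So (0.3500, 0.1937), (0.4500, g(u1)), (0.4409, 0) are collinear:
g(u1) = 0.1937 · (0.4500 − 0.4409) / (0.3500 − 0.4409) = 0.1937 · (0.009100)/(-0.090900) = -0.019391

-0.0194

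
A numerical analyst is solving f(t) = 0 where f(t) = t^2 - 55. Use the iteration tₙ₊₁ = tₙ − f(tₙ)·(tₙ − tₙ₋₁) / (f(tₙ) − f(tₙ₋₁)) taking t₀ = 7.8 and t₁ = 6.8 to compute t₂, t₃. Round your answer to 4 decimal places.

f(7.8) = 5.840000, f(6.8) = -8.760000
t₂ = 6.800000 − (-8.760000)·(6.800000 − 7.800000) / (-8.760000 − 5.840000) = 6.800000 − (8.760000)/(-14.600000) = 7.400000
f(7.400000) = -0.240000
t₃ = 7.400000 − (-0.240000)·(7.400000 − 6.800000) / (-0.240000 − (-8.760000)) = 7.400000 − (-0.144000)/(8.520000) = 7.416901

7.4000, 7.4169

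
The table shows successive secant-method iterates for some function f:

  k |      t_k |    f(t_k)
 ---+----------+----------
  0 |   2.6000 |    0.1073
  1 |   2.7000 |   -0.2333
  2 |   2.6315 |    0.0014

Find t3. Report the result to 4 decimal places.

t3 = 2.6315 − 0.0014·(2.6315 − 2.7000) / (0.0014 − (-0.2333))
   = 2.6315 − (-0.000096)/(0.234700) = 2.631909

2.6319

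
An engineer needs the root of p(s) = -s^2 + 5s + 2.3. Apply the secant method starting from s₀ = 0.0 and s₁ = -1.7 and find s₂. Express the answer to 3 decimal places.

-0.343

p(0.0) = 2.30000, p(-1.7) = -9.09000
s₂ = -1.70000 − (-9.09000)·(-1.70000 − 0.00000) / (-9.09000 − 2.30000) = -1.70000 − (15.45300)/(-11.39000) = -0.34328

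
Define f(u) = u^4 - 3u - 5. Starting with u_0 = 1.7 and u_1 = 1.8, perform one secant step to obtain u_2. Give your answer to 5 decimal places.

f(1.7) = -1.7479000, f(1.8) = 0.0976000
u_2 = 1.8000000 − 0.0976000·(1.8000000 − 1.7000000) / (0.0976000 − (-1.7479000)) = 1.8000000 − (0.0097600)/(1.8455000) = 1.7947115

1.79471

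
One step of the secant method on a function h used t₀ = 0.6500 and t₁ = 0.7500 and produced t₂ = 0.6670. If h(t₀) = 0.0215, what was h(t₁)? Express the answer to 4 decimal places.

The secant line through (0.6500, 0.0215) and (0.7500, h(t₁)) crosses zero at t₂ = 0.6670.
So (0.6500, 0.0215), (0.7500, h(t₁)), (0.6670, 0) are collinear:
h(t₁) = 0.0215 · (0.7500 − 0.6670) / (0.6500 − 0.6670) = 0.0215 · (0.083000)/(-0.017000) = -0.104971

-0.1050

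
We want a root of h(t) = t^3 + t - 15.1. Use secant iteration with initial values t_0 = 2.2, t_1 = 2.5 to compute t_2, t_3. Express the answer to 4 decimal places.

h(2.2) = -2.252000, h(2.5) = 3.025000
t_2 = 2.500000 − 3.025000·(2.500000 − 2.200000) / (3.025000 − (-2.252000)) = 2.500000 − (0.907500)/(5.277000) = 2.328027
h(2.328027) = -0.154737
t_3 = 2.328027 − (-0.154737)·(2.328027 − 2.500000) / (-0.154737 − 3.025000) = 2.328027 − (0.026611)/(-3.179737) = 2.336396

2.3280, 2.3364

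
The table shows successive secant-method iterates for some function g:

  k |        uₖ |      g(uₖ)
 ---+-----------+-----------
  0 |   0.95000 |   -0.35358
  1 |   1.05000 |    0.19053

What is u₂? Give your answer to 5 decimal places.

1.01498

u₂ = 1.05000 − 0.19053·(1.05000 − 0.95000) / (0.19053 − (-0.35358))
   = 1.05000 − (0.0190530)/(0.5441100) = 1.0149832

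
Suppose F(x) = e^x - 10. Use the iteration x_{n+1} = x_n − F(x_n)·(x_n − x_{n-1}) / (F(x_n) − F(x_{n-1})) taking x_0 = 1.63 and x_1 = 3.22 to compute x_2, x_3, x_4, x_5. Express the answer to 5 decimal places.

F(1.63) = -4.8961253, F(3.22) = 15.0281202
x_2 = 3.2200000 − 15.0281202·(3.2200000 − 1.6300000) / (15.0281202 − (-4.8961253)) = 3.2200000 − (23.8947111)/(19.9242455) = 2.0207219
F(2.0207219) = -2.4562311
x_3 = 2.0207219 − (-2.4562311)·(2.0207219 − 3.2200000) / (-2.4562311 − 15.0281202) = 2.0207219 − (2.9457042)/(-17.4843513) = 2.1891985
F(2.1891985) = -1.0719455
x_4 = 2.1891985 − (-1.0719455)·(2.1891985 − 2.0207219) / (-1.0719455 − (-2.4562311)) = 2.1891985 − (-0.1805977)/(1.3842857) = 2.3196613
F(2.3196613) = 0.1722282
x_5 = 2.3196613 − 0.1722282·(2.3196613 − 2.1891985) / (0.1722282 − (-1.0719455)) = 2.3196613 − (0.0224694)/(1.2441736) = 2.3016016

2.02072, 2.18920, 2.31966, 2.30160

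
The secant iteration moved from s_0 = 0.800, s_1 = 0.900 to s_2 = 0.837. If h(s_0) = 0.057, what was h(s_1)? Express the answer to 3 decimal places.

-0.097

The secant line through (0.800, 0.057) and (0.900, h(s_1)) crosses zero at s_2 = 0.837.
So (0.800, 0.057), (0.900, h(s_1)), (0.837, 0) are collinear:
h(s_1) = 0.057 · (0.900 − 0.837) / (0.800 − 0.837) = 0.057 · (0.06300)/(-0.03700) = -0.09705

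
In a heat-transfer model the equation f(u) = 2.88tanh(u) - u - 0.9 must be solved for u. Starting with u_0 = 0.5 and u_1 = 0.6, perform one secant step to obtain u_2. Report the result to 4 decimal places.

f(0.5) = -0.069103, f(0.6) = 0.046703
u_2 = 0.600000 − 0.046703·(0.600000 − 0.500000) / (0.046703 − (-0.069103)) = 0.600000 − (0.004670)/(0.115805) = 0.559671

0.5597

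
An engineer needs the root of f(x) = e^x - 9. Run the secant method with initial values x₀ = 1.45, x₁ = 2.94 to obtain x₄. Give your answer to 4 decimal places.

f(1.45) = -4.736885, f(2.94) = 9.915846
x₂ = 2.940000 − 9.915846·(2.940000 − 1.450000) / (9.915846 − (-4.736885)) = 2.940000 − (14.774611)/(14.652732) = 1.931682
f(1.931682) = -2.098891
x₃ = 1.931682 − (-2.098891)·(1.931682 − 2.940000) / (-2.098891 − 9.915846) = 1.931682 − (2.116349)/(-12.014737) = 2.107828
f(2.107828) = -0.769652
x₄ = 2.107828 − (-0.769652)·(2.107828 − 1.931682) / (-0.769652 − (-2.098891)) = 2.107828 − (-0.135571)/(1.329238) = 2.209820

2.2098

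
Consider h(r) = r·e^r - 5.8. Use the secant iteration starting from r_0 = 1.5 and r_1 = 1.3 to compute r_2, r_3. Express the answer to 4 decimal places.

h(1.5) = 0.922534, h(1.3) = -1.029914
r_2 = 1.300000 − (-1.029914)·(1.300000 − 1.500000) / (-1.029914 − 0.922534) = 1.300000 − (0.205983)/(-1.952448) = 1.405500
h(1.405500) = -0.068984
r_3 = 1.405500 − (-0.068984)·(1.405500 − 1.300000) / (-0.068984 − (-1.029914)) = 1.405500 − (-0.007278)/(0.960930) = 1.413074

1.4055, 1.4131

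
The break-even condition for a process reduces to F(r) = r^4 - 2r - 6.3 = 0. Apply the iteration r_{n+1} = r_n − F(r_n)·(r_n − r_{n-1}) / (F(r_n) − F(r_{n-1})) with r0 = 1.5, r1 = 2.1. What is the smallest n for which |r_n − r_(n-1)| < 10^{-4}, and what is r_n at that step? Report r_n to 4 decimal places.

n = 6, r_n = 1.7712

F(1.5) = -4.237500, F(2.1) = 8.948100
r2 = 2.100000 − 8.948100·(0.600000)/(13.185600) = 1.692824;  |Δ| = 0.407176
F(1.692824) = -1.473681
r3 = 1.692824 − (-1.473681)·(-0.407176)/(-10.421781) = 1.750400;  |Δ| = 0.057576
F(1.750400) = -0.413311
r4 = 1.750400 − (-0.413311)·(0.057576)/(1.060370) = 1.772842;  |Δ| = 0.022442
F(1.772842) = 0.032575
r5 = 1.772842 − 0.032575·(0.022442)/(0.445886) = 1.771203;  |Δ| = 0.001640
F(1.771203) = -0.000637
r6 = 1.771203 − (-0.000637)·(-0.001640)/(-0.033213) = 1.771234;  |Δ| = 0.000031
|r6 − r5| = 0.000031 < 10^{-4}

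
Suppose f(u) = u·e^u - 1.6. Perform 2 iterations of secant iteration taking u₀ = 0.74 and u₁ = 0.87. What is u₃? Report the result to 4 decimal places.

f(0.74) = -0.049008, f(0.87) = 0.476612
u₂ = 0.870000 − 0.476612·(0.870000 − 0.740000) / (0.476612 − (-0.049008)) = 0.870000 − (0.061960)/(0.525620) = 0.752121
f(0.752121) = -0.004379
u₃ = 0.752121 − (-0.004379)·(0.752121 − 0.870000) / (-0.004379 − 0.476612) = 0.752121 − (0.000516)/(-0.480992) = 0.753194

0.7532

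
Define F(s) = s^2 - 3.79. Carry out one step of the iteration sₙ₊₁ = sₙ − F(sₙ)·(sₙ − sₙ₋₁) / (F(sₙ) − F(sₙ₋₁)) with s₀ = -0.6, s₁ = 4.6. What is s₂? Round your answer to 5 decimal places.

0.25750

F(-0.6) = -3.4300000, F(4.6) = 17.3700000
s₂ = 4.6000000 − 17.3700000·(4.6000000 − (-0.6000000)) / (17.3700000 − (-3.4300000)) = 4.6000000 − (90.3240000)/(20.8000000) = 0.2575000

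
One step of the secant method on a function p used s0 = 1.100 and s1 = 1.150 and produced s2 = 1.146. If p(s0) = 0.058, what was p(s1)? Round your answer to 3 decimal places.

The secant line through (1.100, 0.058) and (1.150, p(s1)) crosses zero at s2 = 1.146.
So (1.100, 0.058), (1.150, p(s1)), (1.146, 0) are collinear:
p(s1) = 0.058 · (1.150 − 1.146) / (1.100 − 1.146) = 0.058 · (0.00400)/(-0.04600) = -0.00504

-0.005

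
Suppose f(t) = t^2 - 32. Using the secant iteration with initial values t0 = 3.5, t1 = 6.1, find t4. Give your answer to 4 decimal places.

5.6569

f(3.5) = -19.750000, f(6.1) = 5.210000
t2 = 6.100000 − 5.210000·(6.100000 − 3.500000) / (5.210000 − (-19.750000)) = 6.100000 − (13.546000)/(24.960000) = 5.557292
f(5.557292) = -1.116509
t3 = 5.557292 − (-1.116509)·(5.557292 − 6.100000) / (-1.116509 − 5.210000) = 5.557292 − (0.605939)/(-6.326509) = 5.653069
f(5.653069) = -0.042806
t4 = 5.653069 − (-0.042806)·(5.653069 − 5.557292) / (-0.042806 − (-1.116509)) = 5.653069 − (-0.004100)/(1.073703) = 5.656888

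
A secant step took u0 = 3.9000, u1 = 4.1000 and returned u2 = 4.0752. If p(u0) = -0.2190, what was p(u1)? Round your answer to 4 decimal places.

0.0310

The secant line through (3.9000, -0.2190) and (4.1000, p(u1)) crosses zero at u2 = 4.0752.
So (3.9000, -0.2190), (4.1000, p(u1)), (4.0752, 0) are collinear:
p(u1) = -0.2190 · (4.1000 − 4.0752) / (3.9000 − 4.0752) = -0.2190 · (0.024800)/(-0.175200) = 0.031000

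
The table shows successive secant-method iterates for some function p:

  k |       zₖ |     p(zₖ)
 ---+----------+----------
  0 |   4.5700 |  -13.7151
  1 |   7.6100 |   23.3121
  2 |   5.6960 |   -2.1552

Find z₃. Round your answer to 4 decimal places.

z₃ = 5.6960 − (-2.1552)·(5.6960 − 7.6100) / (-2.1552 − 23.3121)
   = 5.6960 − (4.125053)/(-25.467300) = 5.857974

5.8580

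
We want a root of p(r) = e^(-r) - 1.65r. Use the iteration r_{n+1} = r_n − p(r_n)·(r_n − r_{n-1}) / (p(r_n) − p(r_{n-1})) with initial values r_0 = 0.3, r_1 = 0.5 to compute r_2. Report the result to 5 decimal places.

p(0.3) = 0.2458182, p(0.5) = -0.2184693
r_2 = 0.5000000 − (-0.2184693)·(0.5000000 − 0.3000000) / (-0.2184693 − 0.2458182) = 0.5000000 − (-0.0436939)/(-0.4642876) = 0.4058905

0.40589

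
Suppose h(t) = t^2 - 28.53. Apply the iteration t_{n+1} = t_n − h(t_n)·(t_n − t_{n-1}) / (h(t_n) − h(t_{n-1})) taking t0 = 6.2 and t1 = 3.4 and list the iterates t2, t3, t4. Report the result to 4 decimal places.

5.1677, 5.3807, 5.3407

h(6.2) = 9.910000, h(3.4) = -16.970000
t2 = 3.400000 − (-16.970000)·(3.400000 − 6.200000) / (-16.970000 − 9.910000) = 3.400000 − (47.516000)/(-26.880000) = 5.167708
h(5.167708) = -1.824791
t3 = 5.167708 − (-1.824791)·(5.167708 − 3.400000) / (-1.824791 − (-16.970000)) = 5.167708 − (-3.225698)/(15.145209) = 5.380693
h(5.380693) = 0.421857
t4 = 5.380693 − 0.421857·(5.380693 − 5.167708) / (0.421857 − (-1.824791)) = 5.380693 − (0.089849)/(2.246648) = 5.340700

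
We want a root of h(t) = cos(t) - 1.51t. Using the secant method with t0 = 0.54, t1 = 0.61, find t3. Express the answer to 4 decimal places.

0.5608

h(0.54) = 0.042309, h(0.61) = -0.101452
t2 = 0.610000 − (-0.101452)·(0.610000 − 0.540000) / (-0.101452 − 0.042309) = 0.610000 − (-0.007102)/(-0.143761) = 0.560601
h(0.560601) = 0.000428
t3 = 0.560601 − 0.000428·(0.560601 − 0.610000) / (0.000428 − (-0.101452)) = 0.560601 − (-0.000021)/(0.101880) = 0.560809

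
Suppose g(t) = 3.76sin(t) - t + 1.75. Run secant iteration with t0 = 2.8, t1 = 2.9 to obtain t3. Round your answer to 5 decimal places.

g(2.8) = 0.2095554, g(2.9) = -0.2504225
t2 = 2.9000000 − (-0.2504225)·(2.9000000 − 2.8000000) / (-0.2504225 − 0.2095554) = 2.9000000 − (-0.0250423)/(-0.4599780) = 2.8455577
g(2.8455577) = 0.0013468
t3 = 2.8455577 − 0.0013468·(2.8455577 − 2.9000000) / (0.0013468 − (-0.2504225)) = 2.8455577 − (-0.0000733)/(0.2517693) = 2.8458489

2.84585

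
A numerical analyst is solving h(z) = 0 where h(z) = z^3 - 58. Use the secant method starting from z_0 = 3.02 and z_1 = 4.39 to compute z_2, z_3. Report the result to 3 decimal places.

3.751, 3.856

h(3.02) = -30.45639, h(4.39) = 26.60452
z_2 = 4.39000 − 26.60452·(4.39000 − 3.02000) / (26.60452 − (-30.45639)) = 4.39000 − (36.44819)/(57.06091) = 3.75124
h(3.75124) = -5.21327
z_3 = 3.75124 − (-5.21327)·(3.75124 − 4.39000) / (-5.21327 − 26.60452) = 3.75124 − (3.33002)/(-31.81779) = 3.85590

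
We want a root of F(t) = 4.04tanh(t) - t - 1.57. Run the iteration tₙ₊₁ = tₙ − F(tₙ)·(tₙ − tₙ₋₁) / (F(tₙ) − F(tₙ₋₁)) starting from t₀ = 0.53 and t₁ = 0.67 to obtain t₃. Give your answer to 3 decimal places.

F(0.53) = -0.13906, F(0.67) = 0.12332
t₂ = 0.67000 − 0.12332·(0.67000 − 0.53000) / (0.12332 − (-0.13906)) = 0.67000 − (0.01726)/(0.26238) = 0.60420
F(0.60420) = 0.00753
t₃ = 0.60420 − 0.00753·(0.60420 − 0.67000) / (0.00753 − 0.12332) = 0.60420 − (-0.00050)/(-0.11579) = 0.59992

0.600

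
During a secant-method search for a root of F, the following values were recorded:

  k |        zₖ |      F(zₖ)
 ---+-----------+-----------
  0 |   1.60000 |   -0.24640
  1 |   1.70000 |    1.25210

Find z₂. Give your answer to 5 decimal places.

1.61644

z₂ = 1.70000 − 1.25210·(1.70000 − 1.60000) / (1.25210 − (-0.24640))
   = 1.70000 − (0.1252100)/(1.4985000) = 1.6164431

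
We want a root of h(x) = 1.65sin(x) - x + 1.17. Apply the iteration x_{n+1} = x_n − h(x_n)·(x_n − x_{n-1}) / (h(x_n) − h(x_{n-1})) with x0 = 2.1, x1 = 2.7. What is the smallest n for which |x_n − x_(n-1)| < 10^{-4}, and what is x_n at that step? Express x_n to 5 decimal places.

n = 5, x_n = 2.34719

h(2.1) = 0.4942955, h(2.7) = -0.8248232
x2 = 2.7000000 − (-0.8248232)·(0.6000000)/(-1.3191187) = 2.3248299;  |Δ| = 0.3751701
h(2.3248299) = 0.0479104
x3 = 2.3248299 − 0.0479104·(-0.3751701)/(0.8727336) = 2.3454256;  |Δ| = 0.0205957
h(2.3454256) = 0.0037971
x4 = 2.3454256 − 0.0037971·(0.0205957)/(-0.0441133) = 2.3471984;  |Δ| = 0.0017728
h(2.3471984) = -0.0000235
x5 = 2.3471984 − (-0.0000235)·(0.0017728)/(-0.0038206) = 2.3471875;  |Δ| = 0.0000109
|x5 − x4| = 0.0000109 < 10^{-4}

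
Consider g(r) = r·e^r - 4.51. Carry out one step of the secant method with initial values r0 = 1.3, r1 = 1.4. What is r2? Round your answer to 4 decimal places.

g(1.3) = 0.260086, g(1.4) = 1.167280
r2 = 1.400000 − 1.167280·(1.400000 − 1.300000) / (1.167280 − 0.260086) = 1.400000 − (0.116728)/(0.907194) = 1.271331

1.2713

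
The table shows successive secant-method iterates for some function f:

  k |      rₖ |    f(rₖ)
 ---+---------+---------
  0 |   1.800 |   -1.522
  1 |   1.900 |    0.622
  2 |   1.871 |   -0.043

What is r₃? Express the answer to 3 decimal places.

1.873

r₃ = 1.871 − (-0.043)·(1.871 − 1.900) / (-0.043 − 0.622)
   = 1.871 − (0.00125)/(-0.66500) = 1.87288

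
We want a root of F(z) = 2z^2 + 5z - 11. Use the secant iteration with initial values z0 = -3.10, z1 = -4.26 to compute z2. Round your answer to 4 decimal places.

F(-3.10) = -7.280000, F(-4.26) = 3.995200
z2 = -4.260000 − 3.995200·(-4.260000 − (-3.100000)) / (3.995200 − (-7.280000)) = -4.260000 − (-4.634432)/(11.275200) = -3.848971

-3.8490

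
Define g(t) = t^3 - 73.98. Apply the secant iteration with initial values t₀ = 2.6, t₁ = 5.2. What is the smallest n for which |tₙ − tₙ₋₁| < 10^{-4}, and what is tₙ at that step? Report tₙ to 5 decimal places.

g(2.6) = -56.4040000, g(5.2) = 66.6280000
t₂ = 5.2000000 − 66.6280000·(2.6000000)/(123.0320000) = 3.7919696;  |Δ| = 1.4080304
g(3.7919696) = -19.4551436
t₃ = 3.7919696 − (-19.4551436)·(-1.4080304)/(-86.0831436) = 4.1101902;  |Δ| = 0.3182207
g(4.1101902) = -4.5438288
t₄ = 4.1101902 − (-4.5438288)·(0.3182207)/(14.9113149) = 4.2071595;  |Δ| = 0.0969693
g(4.2071595) = 0.4875296
t₅ = 4.2071595 − 0.4875296·(0.0969693)/(5.0313583) = 4.1977634;  |Δ| = 0.0093962
g(4.1977634) = -0.0102981
t₆ = 4.1977634 − (-0.0102981)·(-0.0093962)/(-0.4978277) = 4.1979578;  |Δ| = 0.0001944
g(4.1979578) = -0.0000225
t₇ = 4.1979578 − (-0.0000225)·(0.0001944)/(0.0102755) = 4.1979582;  |Δ| = 0.0000004
|t₇ − t₆| = 0.0000004 < 10^{-4}

n = 7, tₙ = 4.19796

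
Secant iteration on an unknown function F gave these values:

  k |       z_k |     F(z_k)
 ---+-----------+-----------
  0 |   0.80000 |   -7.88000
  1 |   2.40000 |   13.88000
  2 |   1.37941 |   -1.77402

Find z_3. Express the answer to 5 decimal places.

z_3 = 1.37941 − (-1.77402)·(1.37941 − 2.40000) / (-1.77402 − 13.88000)
   = 1.37941 − (1.8105471)/(-15.6540200) = 1.4950702

1.49507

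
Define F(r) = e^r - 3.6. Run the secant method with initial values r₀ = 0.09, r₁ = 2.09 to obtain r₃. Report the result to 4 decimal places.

1.1053

F(0.09) = -2.505826, F(2.09) = 4.484915
r₂ = 2.090000 − 4.484915·(2.090000 − 0.090000) / (4.484915 − (-2.505826)) = 2.090000 − (8.969830)/(6.990741) = 0.806898
F(0.806898) = -1.359053
r₃ = 0.806898 − (-1.359053)·(0.806898 − 2.090000) / (-1.359053 − 4.484915) = 0.806898 − (1.743803)/(-5.843968) = 1.105292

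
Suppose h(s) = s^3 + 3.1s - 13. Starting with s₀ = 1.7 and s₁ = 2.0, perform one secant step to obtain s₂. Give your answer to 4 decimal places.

1.9104

h(1.7) = -2.817000, h(2.0) = 1.200000
s₂ = 2.000000 − 1.200000·(2.000000 − 1.700000) / (1.200000 − (-2.817000)) = 2.000000 − (0.360000)/(4.017000) = 1.910381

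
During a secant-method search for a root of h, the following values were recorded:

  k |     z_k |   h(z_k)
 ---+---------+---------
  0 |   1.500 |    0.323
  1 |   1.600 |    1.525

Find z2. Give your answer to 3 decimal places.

z2 = 1.600 − 1.525·(1.600 − 1.500) / (1.525 − 0.323)
   = 1.600 − (0.15250)/(1.20200) = 1.47313

1.473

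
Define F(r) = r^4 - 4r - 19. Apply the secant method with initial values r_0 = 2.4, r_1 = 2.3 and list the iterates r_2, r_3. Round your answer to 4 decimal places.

F(2.4) = 4.577600, F(2.3) = -0.215900
r_2 = 2.300000 − (-0.215900)·(2.300000 − 2.400000) / (-0.215900 − 4.577600) = 2.300000 − (0.021590)/(-4.793500) = 2.304504
F(2.304504) = -0.014070
r_3 = 2.304504 − (-0.014070)·(2.304504 − 2.300000) / (-0.014070 − (-0.215900)) = 2.304504 − (-0.000063)/(0.201830) = 2.304818

2.3045, 2.3048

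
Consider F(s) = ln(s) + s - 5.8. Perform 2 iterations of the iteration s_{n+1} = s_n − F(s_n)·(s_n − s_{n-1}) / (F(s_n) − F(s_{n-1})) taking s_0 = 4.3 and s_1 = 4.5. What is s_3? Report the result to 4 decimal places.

4.3336

F(4.3) = -0.041385, F(4.5) = 0.204077
s_2 = 4.500000 − 0.204077·(4.500000 − 4.300000) / (0.204077 − (-0.041385)) = 4.500000 − (0.040815)/(0.245462) = 4.333720
F(4.333720) = 0.000146
s_3 = 4.333720 − 0.000146·(4.333720 − 4.500000) / (0.000146 − 0.204077) = 4.333720 − (-0.000024)/(-0.203931) = 4.333601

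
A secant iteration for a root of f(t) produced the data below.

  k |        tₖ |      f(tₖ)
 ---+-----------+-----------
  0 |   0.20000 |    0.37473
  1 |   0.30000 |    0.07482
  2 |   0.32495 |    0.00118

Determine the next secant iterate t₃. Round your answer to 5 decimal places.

t₃ = 0.32495 − 0.00118·(0.32495 − 0.30000) / (0.00118 − 0.07482)
   = 0.32495 − (0.0000294)/(-0.0736400) = 0.3253498

0.32535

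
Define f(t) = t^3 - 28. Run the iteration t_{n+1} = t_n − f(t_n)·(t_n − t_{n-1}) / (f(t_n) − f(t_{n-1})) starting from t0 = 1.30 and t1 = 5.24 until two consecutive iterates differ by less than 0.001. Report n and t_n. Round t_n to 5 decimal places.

n = 8, t_n = 3.03659

f(1.30) = -25.8030000, f(5.24) = 115.8778240
t2 = 5.2400000 − 115.8778240·(3.9400000)/(141.6808240) = 2.0175553;  |Δ| = 3.2224447
f(2.0175553) = -19.7874824
t3 = 2.0175553 − (-19.7874824)·(-3.2224447)/(-135.6653064) = 2.4875654;  |Δ| = 0.4700101
f(2.4875654) = -12.6069912
t4 = 2.4875654 − (-12.6069912)·(0.4700101)/(7.1804912) = 3.3127755;  |Δ| = 0.8252101
f(3.3127755) = 8.3559922
t5 = 3.3127755 − 8.3559922·(0.8252101)/(20.9629834) = 2.9838409;  |Δ| = 0.3289345
f(2.9838409) = -1.4339488
t6 = 2.9838409 − (-1.4339488)·(-0.3289345)/(-9.7899410) = 3.0320205;  |Δ| = 0.0481796
f(3.0320205) = -0.1261853
t7 = 3.0320205 − (-0.1261853)·(0.0481796)/(1.3077636) = 3.0366693;  |Δ| = 0.0046488
f(3.0366693) = 0.0022232
t8 = 3.0366693 − 0.0022232·(0.0046488)/(0.1284085) = 3.0365889;  |Δ| = 0.0000805
|t8 − t7| = 0.0000805 < 0.001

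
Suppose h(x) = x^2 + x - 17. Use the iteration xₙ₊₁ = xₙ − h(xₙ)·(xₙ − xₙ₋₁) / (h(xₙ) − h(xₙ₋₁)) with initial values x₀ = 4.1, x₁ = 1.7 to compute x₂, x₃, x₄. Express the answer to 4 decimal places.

h(4.1) = 3.910000, h(1.7) = -12.410000
x₂ = 1.700000 − (-12.410000)·(1.700000 − 4.100000) / (-12.410000 − 3.910000) = 1.700000 − (29.784000)/(-16.320000) = 3.525000
h(3.525000) = -1.049375
x₃ = 3.525000 − (-1.049375)·(3.525000 − 1.700000) / (-1.049375 − (-12.410000)) = 3.525000 − (-1.915109)/(11.360625) = 3.693574
h(3.693574) = 0.336065
x₄ = 3.693574 − 0.336065·(3.693574 − 3.525000) / (0.336065 − (-1.049375)) = 3.693574 − (0.056652)/(1.385440) = 3.652683

3.5250, 3.6936, 3.6527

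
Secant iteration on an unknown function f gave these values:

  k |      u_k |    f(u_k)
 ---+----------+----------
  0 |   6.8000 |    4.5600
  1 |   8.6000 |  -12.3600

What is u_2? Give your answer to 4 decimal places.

7.2851

u_2 = 8.6000 − (-12.3600)·(8.6000 − 6.8000) / (-12.3600 − 4.5600)
   = 8.6000 − (-22.248000)/(-16.920000) = 7.285106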